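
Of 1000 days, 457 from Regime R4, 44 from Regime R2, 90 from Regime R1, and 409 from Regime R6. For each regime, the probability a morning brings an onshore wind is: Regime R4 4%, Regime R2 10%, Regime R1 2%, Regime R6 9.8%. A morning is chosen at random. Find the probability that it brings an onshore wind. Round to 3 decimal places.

0.065

Unnormalized posteriors (prior × likelihood):
  Regime R4: 0.457 × 0.04 = 0.01828
  Regime R2: 0.044 × 0.1 = 0.0044
  Regime R1: 0.09 × 0.02 = 0.0018
  Regime R6: 0.409 × 0.098 = 0.040082
P(onshore) = 0.01828 + 0.0044 + 0.0018 + 0.040082 = 0.064562 → 0.065.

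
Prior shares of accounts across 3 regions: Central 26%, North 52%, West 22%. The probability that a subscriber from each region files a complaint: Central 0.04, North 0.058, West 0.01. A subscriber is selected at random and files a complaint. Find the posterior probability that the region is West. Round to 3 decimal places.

Compute prior × likelihood for every hypothesis:
  Central: 0.26 × 0.04 = 0.0104
  North: 0.52 × 0.058 = 0.03016
  West: 0.22 × 0.01 = 0.0022
Normalizing constant = 0.04276.
P(West | evidence) = 0.0022 / 0.04276 ≈ 0.051.

0.051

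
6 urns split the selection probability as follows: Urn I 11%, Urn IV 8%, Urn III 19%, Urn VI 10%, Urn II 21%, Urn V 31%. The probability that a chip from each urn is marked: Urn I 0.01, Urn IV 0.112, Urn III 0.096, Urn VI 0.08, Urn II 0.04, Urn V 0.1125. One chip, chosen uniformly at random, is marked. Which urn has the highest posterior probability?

Urn V

By Bayes' rule, posterior ∝ prior × likelihood:
  Urn I: 0.11 × 0.01 = 0.0011
  Urn IV: 0.08 × 0.112 = 0.00896
  Urn III: 0.19 × 0.096 = 0.01824
  Urn VI: 0.1 × 0.08 = 0.008
  Urn II: 0.21 × 0.04 = 0.0084
  Urn V: 0.31 × 0.1125 = 0.034875
Total = 0.079575.
Largest term belongs to Urn V, so Urn V is most probable.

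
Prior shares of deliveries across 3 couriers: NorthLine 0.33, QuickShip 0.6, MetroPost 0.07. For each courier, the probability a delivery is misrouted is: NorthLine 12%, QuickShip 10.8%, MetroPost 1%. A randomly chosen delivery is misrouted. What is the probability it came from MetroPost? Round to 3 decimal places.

0.007

Unnormalized posteriors (prior × likelihood):
  NorthLine: 0.33 × 0.12 = 0.0396
  QuickShip: 0.6 × 0.108 = 0.0648
  MetroPost: 0.07 × 0.01 = 0.0007
Total = 0.1051.
P(MetroPost | evidence) = 0.0007 / 0.1051 ≈ 0.007.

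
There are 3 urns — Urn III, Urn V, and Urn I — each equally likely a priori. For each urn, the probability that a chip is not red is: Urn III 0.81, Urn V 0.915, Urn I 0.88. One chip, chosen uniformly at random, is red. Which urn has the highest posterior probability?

Taking complements, P(red | each) = Urn III 0.19, Urn V 0.085, Urn I 0.12.
With a uniform prior (1/3 each), posterior ∝ likelihood:
  Urn III: 0.19
  Urn V: 0.085
  Urn I: 0.12
Sum = 0.395.
Largest term belongs to Urn III, so Urn III is most probable.

Urn III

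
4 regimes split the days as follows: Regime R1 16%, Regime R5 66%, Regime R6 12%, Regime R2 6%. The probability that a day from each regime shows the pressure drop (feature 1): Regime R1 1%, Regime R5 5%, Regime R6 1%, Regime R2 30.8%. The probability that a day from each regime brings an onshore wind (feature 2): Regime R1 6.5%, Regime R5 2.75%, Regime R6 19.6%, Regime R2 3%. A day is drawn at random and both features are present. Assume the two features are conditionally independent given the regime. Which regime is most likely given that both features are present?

Unnormalized posteriors (prior × likelihood):
  Regime R1: 0.16 × 0.01 × 0.065 = 0.000104
  Regime R5: 0.66 × 0.05 × 0.0275 = 0.0009075
  Regime R6: 0.12 × 0.01 × 0.196 = 0.0002352
  Regime R2: 0.06 × 0.308 × 0.03 = 0.0005544
Total = 0.0018011.
Largest term belongs to Regime R5, so Regime R5 is most probable.

Regime R5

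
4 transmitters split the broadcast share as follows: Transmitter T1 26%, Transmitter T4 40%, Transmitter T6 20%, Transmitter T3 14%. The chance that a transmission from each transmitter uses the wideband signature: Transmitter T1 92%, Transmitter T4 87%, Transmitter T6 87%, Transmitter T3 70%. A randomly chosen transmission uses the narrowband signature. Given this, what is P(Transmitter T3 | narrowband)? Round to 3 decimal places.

0.298

Taking complements, P(narrowband | each) = Transmitter T1 0.08, Transmitter T4 0.13, Transmitter T6 0.13, Transmitter T3 0.3.
Prior × likelihood for each hypothesis:
  Transmitter T1: 0.26 × 0.08 = 0.0208
  Transmitter T4: 0.4 × 0.13 = 0.052
  Transmitter T6: 0.2 × 0.13 = 0.026
  Transmitter T3: 0.14 × 0.3 = 0.042
Sum = 0.1408.
P(Transmitter T3 | evidence) = 0.042 / 0.1408 ≈ 0.298.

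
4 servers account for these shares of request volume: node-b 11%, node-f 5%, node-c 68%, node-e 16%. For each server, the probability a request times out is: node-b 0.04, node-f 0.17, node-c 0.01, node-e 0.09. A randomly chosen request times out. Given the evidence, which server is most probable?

node-e

Unnormalized posteriors (prior × likelihood):
  node-b: 0.11 × 0.04 = 0.0044
  node-f: 0.05 × 0.17 = 0.0085
  node-c: 0.68 × 0.01 = 0.0068
  node-e: 0.16 × 0.09 = 0.0144
Sum = 0.0341.
Largest term belongs to node-e, so node-e is most probable.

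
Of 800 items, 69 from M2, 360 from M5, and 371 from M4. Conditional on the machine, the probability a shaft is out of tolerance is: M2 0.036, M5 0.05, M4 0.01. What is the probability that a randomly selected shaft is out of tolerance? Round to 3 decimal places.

0.030

Unnormalized posteriors (prior × likelihood):
  M2: 0.08625 × 0.036 = 0.003105
  M5: 0.45 × 0.05 = 0.0225
  M4: 0.46375 × 0.01 = 0.0046375
P(oversize) = 0.003105 + 0.0225 + 0.0046375 = 0.0302425 → 0.030.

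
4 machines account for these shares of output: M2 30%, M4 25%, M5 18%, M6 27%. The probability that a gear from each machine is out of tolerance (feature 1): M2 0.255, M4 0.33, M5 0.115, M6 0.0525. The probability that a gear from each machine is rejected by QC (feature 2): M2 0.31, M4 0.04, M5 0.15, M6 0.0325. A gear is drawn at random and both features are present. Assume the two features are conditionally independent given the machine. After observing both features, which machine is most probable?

M2

Prior × likelihood for each hypothesis:
  M2: 0.3 × 0.255 × 0.31 = 0.023715
  M4: 0.25 × 0.33 × 0.04 = 0.0033
  M5: 0.18 × 0.115 × 0.15 = 0.003105
  M6: 0.27 × 0.0525 × 0.0325 = 0.0004606875
Normalizing constant = 0.0305806875.
Largest term belongs to M2, so M2 is most probable.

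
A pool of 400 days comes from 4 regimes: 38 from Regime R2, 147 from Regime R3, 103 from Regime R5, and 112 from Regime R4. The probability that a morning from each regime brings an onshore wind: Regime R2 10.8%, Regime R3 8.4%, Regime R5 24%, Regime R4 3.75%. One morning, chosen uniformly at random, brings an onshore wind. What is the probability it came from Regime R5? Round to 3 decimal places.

Prior × likelihood for each hypothesis:
  Regime R2: 0.095 × 0.108 = 0.01026
  Regime R3: 0.3675 × 0.084 = 0.03087
  Regime R5: 0.2575 × 0.24 = 0.0618
  Regime R4: 0.28 × 0.0375 = 0.0105
Total = 0.11343.
P(Regime R5 | evidence) = 0.0618 / 0.11343 ≈ 0.545.

0.545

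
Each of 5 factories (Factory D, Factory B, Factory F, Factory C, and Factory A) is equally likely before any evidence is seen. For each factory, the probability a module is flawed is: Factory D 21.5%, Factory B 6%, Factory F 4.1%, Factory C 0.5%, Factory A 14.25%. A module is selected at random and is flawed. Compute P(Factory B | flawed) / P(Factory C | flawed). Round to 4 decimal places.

With a uniform prior (1/5 each), posterior ∝ likelihood:
  Factory D: 0.215
  Factory B: 0.06
  Factory F: 0.041
  Factory C: 0.005
  Factory A: 0.1425
Sum = 0.4635.
The ratio is 0.06 / 0.005 (the normalizer cancels) = 12.0000.

12.0000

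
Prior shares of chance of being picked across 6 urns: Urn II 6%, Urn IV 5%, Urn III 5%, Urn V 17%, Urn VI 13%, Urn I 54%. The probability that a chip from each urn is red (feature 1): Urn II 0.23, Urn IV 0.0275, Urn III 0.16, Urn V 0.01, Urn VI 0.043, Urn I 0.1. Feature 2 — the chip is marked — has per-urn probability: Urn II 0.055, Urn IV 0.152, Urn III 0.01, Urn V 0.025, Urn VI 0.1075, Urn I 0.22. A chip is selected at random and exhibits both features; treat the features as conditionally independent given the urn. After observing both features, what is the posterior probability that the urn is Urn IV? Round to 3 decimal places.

By Bayes' rule, posterior ∝ prior × likelihood:
  Urn II: 0.06 × 0.23 × 0.055 = 0.000759
  Urn IV: 0.05 × 0.0275 × 0.152 = 0.000209
  Urn III: 0.05 × 0.16 × 0.01 = 0.00008
  Urn V: 0.17 × 0.01 × 0.025 = 0.0000425
  Urn VI: 0.13 × 0.043 × 0.1075 = 0.000600925
  Urn I: 0.54 × 0.1 × 0.22 = 0.01188
Normalizing constant = 0.013571425.
P(Urn IV | evidence) = 0.000209 / 0.013571425 ≈ 0.015.

0.015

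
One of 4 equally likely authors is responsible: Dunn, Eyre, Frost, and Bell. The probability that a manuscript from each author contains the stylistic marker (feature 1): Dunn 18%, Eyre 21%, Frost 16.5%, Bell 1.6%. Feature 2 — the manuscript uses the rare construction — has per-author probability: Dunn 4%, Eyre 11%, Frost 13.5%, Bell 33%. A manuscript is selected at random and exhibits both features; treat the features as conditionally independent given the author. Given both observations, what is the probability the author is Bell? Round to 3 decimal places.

0.091

With a uniform prior (1/4 each), posterior ∝ likelihood:
  Dunn: 0.18 × 0.04 = 0.0072
  Eyre: 0.21 × 0.11 = 0.0231
  Frost: 0.165 × 0.135 = 0.022275
  Bell: 0.016 × 0.33 = 0.00528
Sum = 0.057855.
P(Bell | evidence) = 0.00528 / 0.057855 ≈ 0.091.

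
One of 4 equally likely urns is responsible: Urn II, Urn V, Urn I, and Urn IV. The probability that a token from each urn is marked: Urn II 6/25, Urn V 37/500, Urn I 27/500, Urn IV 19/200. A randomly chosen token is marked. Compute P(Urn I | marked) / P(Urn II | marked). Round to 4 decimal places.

With a uniform prior (1/4 each), posterior ∝ likelihood:
  Urn II: 0.24
  Urn V: 0.074
  Urn I: 0.054
  Urn IV: 0.095
Total = 0.463.
The ratio is 0.054 / 0.24 (the normalizer cancels) = 0.2250.

0.2250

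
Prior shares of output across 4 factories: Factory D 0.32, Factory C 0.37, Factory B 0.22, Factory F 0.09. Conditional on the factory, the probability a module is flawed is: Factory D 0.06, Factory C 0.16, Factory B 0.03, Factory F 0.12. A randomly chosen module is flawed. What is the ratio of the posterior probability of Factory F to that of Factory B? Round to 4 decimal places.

1.6364

Prior × likelihood for each hypothesis:
  Factory D: 0.32 × 0.06 = 0.0192
  Factory C: 0.37 × 0.16 = 0.0592
  Factory B: 0.22 × 0.03 = 0.0066
  Factory F: 0.09 × 0.12 = 0.0108
Normalizing constant = 0.0958.
The ratio is 0.0108 / 0.0066 (the normalizer cancels) = 1.6364.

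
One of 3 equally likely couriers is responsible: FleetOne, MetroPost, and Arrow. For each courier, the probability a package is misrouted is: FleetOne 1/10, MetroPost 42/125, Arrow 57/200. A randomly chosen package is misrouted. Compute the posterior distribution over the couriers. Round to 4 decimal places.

With a uniform prior (1/3 each), posterior ∝ likelihood:
  FleetOne: 0.1
  MetroPost: 0.336
  Arrow: 0.285
Total = 0.721.
P(FleetOne | misrouted) = 0.1/0.721 ≈ 0.1387
P(MetroPost | misrouted) = 0.336/0.721 ≈ 0.4660
P(Arrow | misrouted) = 0.285/0.721 ≈ 0.3953
(Check: 0.1387+0.4660+0.3953 = 1.0000.)

FleetOne 0.1387, MetroPost 0.4660, Arrow 0.3953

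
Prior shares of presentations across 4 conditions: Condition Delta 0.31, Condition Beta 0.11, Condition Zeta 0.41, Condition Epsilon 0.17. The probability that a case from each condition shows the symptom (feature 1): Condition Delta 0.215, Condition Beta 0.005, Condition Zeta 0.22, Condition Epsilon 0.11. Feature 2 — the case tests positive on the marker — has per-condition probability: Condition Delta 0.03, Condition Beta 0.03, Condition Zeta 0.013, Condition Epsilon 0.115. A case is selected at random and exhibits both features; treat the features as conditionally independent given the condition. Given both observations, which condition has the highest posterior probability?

Condition Epsilon

By Bayes' rule, posterior ∝ prior × likelihood:
  Condition Delta: 0.31 × 0.215 × 0.03 = 0.0019995
  Condition Beta: 0.11 × 0.005 × 0.03 = 0.0000165
  Condition Zeta: 0.41 × 0.22 × 0.013 = 0.0011726
  Condition Epsilon: 0.17 × 0.11 × 0.115 = 0.0021505
Total = 0.0053391.
Largest term belongs to Condition Epsilon, so Condition Epsilon is most probable.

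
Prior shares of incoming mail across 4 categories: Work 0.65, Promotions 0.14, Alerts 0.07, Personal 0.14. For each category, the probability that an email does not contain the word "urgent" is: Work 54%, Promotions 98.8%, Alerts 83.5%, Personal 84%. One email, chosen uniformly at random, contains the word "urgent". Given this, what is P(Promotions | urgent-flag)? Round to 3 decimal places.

0.005

Taking complements, P(urgent-flag | each) = Work 0.46, Promotions 0.012, Alerts 0.165, Personal 0.16.
Unnormalized posteriors (prior × likelihood):
  Work: 0.65 × 0.46 = 0.299
  Promotions: 0.14 × 0.012 = 0.00168
  Alerts: 0.07 × 0.165 = 0.01155
  Personal: 0.14 × 0.16 = 0.0224
Sum = 0.33463.
P(Promotions | evidence) = 0.00168 / 0.33463 ≈ 0.005.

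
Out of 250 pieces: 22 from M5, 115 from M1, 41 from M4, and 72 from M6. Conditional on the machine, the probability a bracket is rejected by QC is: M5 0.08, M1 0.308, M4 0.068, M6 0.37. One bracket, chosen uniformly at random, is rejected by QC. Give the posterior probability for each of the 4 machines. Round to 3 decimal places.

By Bayes' rule, posterior ∝ prior × likelihood:
  M5: 0.088 × 0.08 = 0.00704
  M1: 0.46 × 0.308 = 0.14168
  M4: 0.164 × 0.068 = 0.011152
  M6: 0.288 × 0.37 = 0.10656
Sum = 0.266432.
P(M5 | rejected) = 0.00704/0.266432 ≈ 0.026
P(M1 | rejected) = 0.14168/0.266432 ≈ 0.532
P(M4 | rejected) = 0.011152/0.266432 ≈ 0.042
P(M6 | rejected) = 0.10656/0.266432 ≈ 0.400
(Check: 0.026+0.532+0.042+0.400 = 1.000.)

M5 0.026, M1 0.532, M4 0.042, M6 0.400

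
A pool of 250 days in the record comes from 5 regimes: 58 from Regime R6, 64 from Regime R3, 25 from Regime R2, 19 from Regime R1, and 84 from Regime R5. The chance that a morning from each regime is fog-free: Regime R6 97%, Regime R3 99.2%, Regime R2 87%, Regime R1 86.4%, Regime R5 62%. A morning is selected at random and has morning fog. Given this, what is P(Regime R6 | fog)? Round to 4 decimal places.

Taking complements, P(fog | each) = Regime R6 0.03, Regime R3 0.008, Regime R2 0.13, Regime R1 0.136, Regime R5 0.38.
Compute prior × likelihood for every hypothesis:
  Regime R6: 0.232 × 0.03 = 0.00696
  Regime R3: 0.256 × 0.008 = 0.002048
  Regime R2: 0.1 × 0.13 = 0.013
  Regime R1: 0.076 × 0.136 = 0.010336
  Regime R5: 0.336 × 0.38 = 0.12768
Sum = 0.160024.
P(Regime R6 | evidence) = 0.00696 / 0.160024 ≈ 0.0435.

0.0435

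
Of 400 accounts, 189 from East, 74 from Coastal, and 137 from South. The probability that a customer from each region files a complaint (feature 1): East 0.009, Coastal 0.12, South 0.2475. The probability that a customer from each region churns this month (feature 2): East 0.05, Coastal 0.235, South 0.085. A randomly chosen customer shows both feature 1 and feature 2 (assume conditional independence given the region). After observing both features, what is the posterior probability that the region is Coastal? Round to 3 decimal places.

Prior × likelihood for each hypothesis:
  East: 0.4725 × 0.009 × 0.05 = 0.000212625
  Coastal: 0.185 × 0.12 × 0.235 = 0.005217
  South: 0.3425 × 0.2475 × 0.085 = 0.00720534375
Total = 0.01263496875.
P(Coastal | evidence) = 0.005217 / 0.01263496875 ≈ 0.413.

0.413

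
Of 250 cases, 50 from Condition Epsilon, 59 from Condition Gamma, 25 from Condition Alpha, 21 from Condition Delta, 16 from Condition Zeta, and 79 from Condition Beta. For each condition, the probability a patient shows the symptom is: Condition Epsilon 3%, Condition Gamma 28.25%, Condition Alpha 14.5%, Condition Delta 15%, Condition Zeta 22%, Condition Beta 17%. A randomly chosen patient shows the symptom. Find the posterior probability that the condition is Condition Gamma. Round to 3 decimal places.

0.398

Unnormalized posteriors (prior × likelihood):
  Condition Epsilon: 0.2 × 0.03 = 0.006
  Condition Gamma: 0.236 × 0.2825 = 0.06667
  Condition Alpha: 0.1 × 0.145 = 0.0145
  Condition Delta: 0.084 × 0.15 = 0.0126
  Condition Zeta: 0.064 × 0.22 = 0.01408
  Condition Beta: 0.316 × 0.17 = 0.05372
Sum = 0.16757.
P(Condition Gamma | evidence) = 0.06667 / 0.16757 ≈ 0.398.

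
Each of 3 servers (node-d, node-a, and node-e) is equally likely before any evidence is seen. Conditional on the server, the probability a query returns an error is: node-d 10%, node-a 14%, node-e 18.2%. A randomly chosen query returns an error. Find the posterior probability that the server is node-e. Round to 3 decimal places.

0.431

Since the prior is uniform, the posterior is proportional to the likelihood:
  node-d: 0.1
  node-a: 0.14
  node-e: 0.182
Sum = 0.422.
P(node-e | evidence) = 0.182 / 0.422 ≈ 0.431.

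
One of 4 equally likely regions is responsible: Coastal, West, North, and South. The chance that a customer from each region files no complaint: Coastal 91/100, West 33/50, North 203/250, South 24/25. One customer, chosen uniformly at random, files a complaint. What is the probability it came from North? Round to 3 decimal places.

Taking complements, P(complaint | each) = Coastal 0.09, West 0.34, North 0.188, South 0.04.
With a uniform prior (1/4 each), posterior ∝ likelihood:
  Coastal: 0.09
  West: 0.34
  North: 0.188
  South: 0.04
Sum = 0.658.
P(North | evidence) = 0.188 / 0.658 ≈ 0.286.

0.286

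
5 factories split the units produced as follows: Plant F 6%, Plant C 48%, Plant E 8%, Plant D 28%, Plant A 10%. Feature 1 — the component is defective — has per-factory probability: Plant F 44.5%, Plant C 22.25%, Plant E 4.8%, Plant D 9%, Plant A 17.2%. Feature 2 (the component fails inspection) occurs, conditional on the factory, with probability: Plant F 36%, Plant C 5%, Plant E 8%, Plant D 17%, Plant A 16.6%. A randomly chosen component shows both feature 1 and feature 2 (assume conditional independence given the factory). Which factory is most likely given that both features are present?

Plant F

Unnormalized posteriors (prior × likelihood):
  Plant F: 0.06 × 0.445 × 0.36 = 0.009612
  Plant C: 0.48 × 0.2225 × 0.05 = 0.00534
  Plant E: 0.08 × 0.048 × 0.08 = 0.0003072
  Plant D: 0.28 × 0.09 × 0.17 = 0.004284
  Plant A: 0.1 × 0.172 × 0.166 = 0.0028552
Normalizing constant = 0.0223984.
Largest term belongs to Plant F, so Plant F is most probable.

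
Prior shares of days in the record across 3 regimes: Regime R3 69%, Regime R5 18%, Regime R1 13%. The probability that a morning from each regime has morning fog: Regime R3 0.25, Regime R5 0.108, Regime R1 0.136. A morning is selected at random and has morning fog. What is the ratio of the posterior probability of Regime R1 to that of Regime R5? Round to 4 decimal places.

0.9095

Compute prior × likelihood for every hypothesis:
  Regime R3: 0.69 × 0.25 = 0.1725
  Regime R5: 0.18 × 0.108 = 0.01944
  Regime R1: 0.13 × 0.136 = 0.01768
Total = 0.20962.
The ratio is 0.01768 / 0.01944 (the normalizer cancels) = 0.9095.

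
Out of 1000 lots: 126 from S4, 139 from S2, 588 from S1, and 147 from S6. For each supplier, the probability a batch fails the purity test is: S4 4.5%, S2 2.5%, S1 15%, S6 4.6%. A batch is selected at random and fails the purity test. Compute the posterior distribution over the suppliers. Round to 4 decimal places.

S4 0.0545, S2 0.0334, S1 0.8472, S6 0.0650

By Bayes' rule, posterior ∝ prior × likelihood:
  S4: 0.126 × 0.045 = 0.00567
  S2: 0.139 × 0.025 = 0.003475
  S1: 0.588 × 0.15 = 0.0882
  S6: 0.147 × 0.046 = 0.006762
Normalizing constant = 0.104107.
P(S4 | off-spec) = 0.00567/0.104107 ≈ 0.0545
P(S2 | off-spec) = 0.003475/0.104107 ≈ 0.0334
P(S1 | off-spec) = 0.0882/0.104107 ≈ 0.8472
P(S6 | off-spec) = 0.006762/0.104107 ≈ 0.0650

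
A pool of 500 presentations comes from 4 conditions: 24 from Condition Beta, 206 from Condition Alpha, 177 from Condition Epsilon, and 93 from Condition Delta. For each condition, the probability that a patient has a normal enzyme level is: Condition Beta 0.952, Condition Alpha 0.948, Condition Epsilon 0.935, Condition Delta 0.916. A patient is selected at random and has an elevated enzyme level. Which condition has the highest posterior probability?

Taking complements, P(elevated | each) = Condition Beta 0.048, Condition Alpha 0.052, Condition Epsilon 0.065, Condition Delta 0.084.
Compute prior × likelihood for every hypothesis:
  Condition Beta: 0.048 × 0.048 = 0.002304
  Condition Alpha: 0.412 × 0.052 = 0.021424
  Condition Epsilon: 0.354 × 0.065 = 0.02301
  Condition Delta: 0.186 × 0.084 = 0.015624
Sum = 0.062362.
Largest term belongs to Condition Epsilon, so Condition Epsilon is most probable.

Condition Epsilon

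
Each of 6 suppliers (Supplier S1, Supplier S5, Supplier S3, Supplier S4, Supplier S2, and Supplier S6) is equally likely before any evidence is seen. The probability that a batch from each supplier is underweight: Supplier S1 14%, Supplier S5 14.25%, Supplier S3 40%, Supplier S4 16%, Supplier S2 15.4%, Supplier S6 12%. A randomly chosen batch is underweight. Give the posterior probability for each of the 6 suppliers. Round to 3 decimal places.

With a uniform prior (1/6 each), posterior ∝ likelihood:
  Supplier S1: 0.14
  Supplier S5: 0.1425
  Supplier S3: 0.4
  Supplier S4: 0.16
  Supplier S2: 0.154
  Supplier S6: 0.12
Total = 1.1165.
P(Supplier S1 | underweight) = 0.14/1.1165 ≈ 0.125
P(Supplier S5 | underweight) = 0.1425/1.1165 ≈ 0.128
P(Supplier S3 | underweight) = 0.4/1.1165 ≈ 0.358
P(Supplier S4 | underweight) = 0.16/1.1165 ≈ 0.143
P(Supplier S2 | underweight) = 0.154/1.1165 ≈ 0.138
P(Supplier S6 | underweight) = 0.12/1.1165 ≈ 0.107

Supplier S1 0.125, Supplier S5 0.128, Supplier S3 0.358, Supplier S4 0.143, Supplier S2 0.138, Supplier S6 0.107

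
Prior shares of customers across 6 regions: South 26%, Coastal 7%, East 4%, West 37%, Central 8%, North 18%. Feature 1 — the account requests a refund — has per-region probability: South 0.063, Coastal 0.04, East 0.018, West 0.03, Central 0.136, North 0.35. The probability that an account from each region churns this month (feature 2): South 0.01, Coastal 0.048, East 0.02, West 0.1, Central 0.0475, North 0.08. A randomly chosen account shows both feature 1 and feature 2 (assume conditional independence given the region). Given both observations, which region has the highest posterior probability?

By Bayes' rule, posterior ∝ prior × likelihood:
  South: 0.26 × 0.063 × 0.01 = 0.0001638
  Coastal: 0.07 × 0.04 × 0.048 = 0.0001344
  East: 0.04 × 0.018 × 0.02 = 0.0000144
  West: 0.37 × 0.03 × 0.1 = 0.00111
  Central: 0.08 × 0.136 × 0.0475 = 0.0005168
  North: 0.18 × 0.35 × 0.08 = 0.00504
Total = 0.0069794.
Largest term belongs to North, so North is most probable.

North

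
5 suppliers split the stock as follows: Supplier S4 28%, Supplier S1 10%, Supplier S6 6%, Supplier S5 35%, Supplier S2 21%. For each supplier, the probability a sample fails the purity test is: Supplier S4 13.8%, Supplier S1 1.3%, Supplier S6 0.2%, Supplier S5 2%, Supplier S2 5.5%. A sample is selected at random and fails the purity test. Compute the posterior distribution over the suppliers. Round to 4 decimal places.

Prior × likelihood for each hypothesis:
  Supplier S4: 0.28 × 0.138 = 0.03864
  Supplier S1: 0.1 × 0.013 = 0.0013
  Supplier S6: 0.06 × 0.002 = 0.00012
  Supplier S5: 0.35 × 0.02 = 0.007
  Supplier S2: 0.21 × 0.055 = 0.01155
Normalizing constant = 0.05861.
P(Supplier S4 | off-spec) = 0.03864/0.05861 ≈ 0.6593
P(Supplier S1 | off-spec) = 0.0013/0.05861 ≈ 0.0222
P(Supplier S6 | off-spec) = 0.00012/0.05861 ≈ 0.0020
P(Supplier S5 | off-spec) = 0.007/0.05861 ≈ 0.1194
P(Supplier S2 | off-spec) = 0.01155/0.05861 ≈ 0.1971
(Check: 0.6593+0.0222+0.0020+0.1194+0.1971 = 1.0000.)

Supplier S4 0.6593, Supplier S1 0.0222, Supplier S6 0.0020, Supplier S5 0.1194, Supplier S2 0.1971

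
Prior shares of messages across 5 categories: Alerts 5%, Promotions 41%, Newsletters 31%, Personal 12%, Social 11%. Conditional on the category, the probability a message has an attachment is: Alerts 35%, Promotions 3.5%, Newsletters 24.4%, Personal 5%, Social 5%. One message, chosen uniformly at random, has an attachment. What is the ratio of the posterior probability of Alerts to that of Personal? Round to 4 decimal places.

Compute prior × likelihood for every hypothesis:
  Alerts: 0.05 × 0.35 = 0.0175
  Promotions: 0.41 × 0.035 = 0.01435
  Newsletters: 0.31 × 0.244 = 0.07564
  Personal: 0.12 × 0.05 = 0.006
  Social: 0.11 × 0.05 = 0.0055
Total = 0.11899.
The ratio is 0.0175 / 0.006 (the normalizer cancels) = 2.9167.

2.9167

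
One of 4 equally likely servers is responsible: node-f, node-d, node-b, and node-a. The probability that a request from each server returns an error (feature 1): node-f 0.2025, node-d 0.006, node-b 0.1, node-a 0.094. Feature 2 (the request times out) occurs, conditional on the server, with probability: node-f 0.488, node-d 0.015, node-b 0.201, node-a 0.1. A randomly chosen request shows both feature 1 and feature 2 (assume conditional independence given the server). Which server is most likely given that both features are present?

Since the prior is uniform, the posterior is proportional to the likelihood:
  node-f: 0.2025 × 0.488 = 0.09882
  node-d: 0.006 × 0.015 = 0.00009
  node-b: 0.1 × 0.201 = 0.0201
  node-a: 0.094 × 0.1 = 0.0094
Normalizing constant = 0.12841.
Largest term belongs to node-f, so node-f is most probable.

node-f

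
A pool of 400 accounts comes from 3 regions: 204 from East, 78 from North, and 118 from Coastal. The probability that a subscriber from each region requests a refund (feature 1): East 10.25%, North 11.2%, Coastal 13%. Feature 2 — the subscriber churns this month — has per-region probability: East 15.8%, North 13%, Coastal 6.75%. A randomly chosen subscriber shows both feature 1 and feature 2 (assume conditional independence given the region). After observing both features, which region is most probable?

East

Unnormalized posteriors (prior × likelihood):
  East: 0.51 × 0.1025 × 0.158 = 0.00825945
  North: 0.195 × 0.112 × 0.13 = 0.0028392
  Coastal: 0.295 × 0.13 × 0.0675 = 0.002588625
Normalizing constant = 0.013687275.
Largest term belongs to East, so East is most probable.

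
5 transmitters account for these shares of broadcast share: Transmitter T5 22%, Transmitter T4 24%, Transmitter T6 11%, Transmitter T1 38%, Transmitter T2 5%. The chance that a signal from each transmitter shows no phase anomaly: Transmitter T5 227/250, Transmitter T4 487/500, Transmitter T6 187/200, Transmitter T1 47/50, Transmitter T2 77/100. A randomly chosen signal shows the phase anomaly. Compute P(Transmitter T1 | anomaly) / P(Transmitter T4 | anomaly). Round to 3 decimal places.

3.654

Taking complements, P(anomaly | each) = Transmitter T5 0.092, Transmitter T4 0.026, Transmitter T6 0.065, Transmitter T1 0.06, Transmitter T2 0.23.
Prior × likelihood for each hypothesis:
  Transmitter T5: 0.22 × 0.092 = 0.02024
  Transmitter T4: 0.24 × 0.026 = 0.00624
  Transmitter T6: 0.11 × 0.065 = 0.00715
  Transmitter T1: 0.38 × 0.06 = 0.0228
  Transmitter T2: 0.05 × 0.23 = 0.0115
Total = 0.06793.
The ratio is 0.0228 / 0.00624 (the normalizer cancels) = 3.654.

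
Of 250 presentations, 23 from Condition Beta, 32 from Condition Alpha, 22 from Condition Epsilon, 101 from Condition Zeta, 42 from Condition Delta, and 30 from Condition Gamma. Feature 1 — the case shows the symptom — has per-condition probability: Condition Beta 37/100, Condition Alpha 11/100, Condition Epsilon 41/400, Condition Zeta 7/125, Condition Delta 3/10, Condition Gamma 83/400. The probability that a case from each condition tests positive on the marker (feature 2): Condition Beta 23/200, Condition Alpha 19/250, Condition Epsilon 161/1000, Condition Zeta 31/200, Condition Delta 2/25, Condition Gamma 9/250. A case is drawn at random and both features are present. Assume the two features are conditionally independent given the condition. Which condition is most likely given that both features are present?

Unnormalized posteriors (prior × likelihood):
  Condition Beta: 0.092 × 0.37 × 0.115 = 0.0039146
  Condition Alpha: 0.128 × 0.11 × 0.076 = 0.00107008
  Condition Epsilon: 0.088 × 0.1025 × 0.161 = 0.00145222
  Condition Zeta: 0.404 × 0.056 × 0.155 = 0.00350672
  Condition Delta: 0.168 × 0.3 × 0.08 = 0.004032
  Condition Gamma: 0.12 × 0.2075 × 0.036 = 0.0008964
Total = 0.01487202.
Largest term belongs to Condition Delta, so Condition Delta is most probable.

Condition Delta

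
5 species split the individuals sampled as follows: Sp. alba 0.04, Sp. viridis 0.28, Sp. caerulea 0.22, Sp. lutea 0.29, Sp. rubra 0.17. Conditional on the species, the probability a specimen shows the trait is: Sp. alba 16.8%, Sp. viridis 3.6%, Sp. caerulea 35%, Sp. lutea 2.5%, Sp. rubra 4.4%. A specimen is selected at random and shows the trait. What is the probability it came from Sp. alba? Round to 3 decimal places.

0.062

Compute prior × likelihood for every hypothesis:
  Sp. alba: 0.04 × 0.168 = 0.00672
  Sp. viridis: 0.28 × 0.036 = 0.01008
  Sp. caerulea: 0.22 × 0.35 = 0.077
  Sp. lutea: 0.29 × 0.025 = 0.00725
  Sp. rubra: 0.17 × 0.044 = 0.00748
Sum = 0.10853.
P(Sp. alba | evidence) = 0.00672 / 0.10853 ≈ 0.062.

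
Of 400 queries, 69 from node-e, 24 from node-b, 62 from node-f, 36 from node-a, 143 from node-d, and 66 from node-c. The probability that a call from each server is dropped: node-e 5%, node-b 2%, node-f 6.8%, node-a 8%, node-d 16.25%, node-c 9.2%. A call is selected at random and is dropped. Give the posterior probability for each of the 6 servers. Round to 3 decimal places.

Unnormalized posteriors (prior × likelihood):
  node-e: 0.1725 × 0.05 = 0.008625
  node-b: 0.06 × 0.02 = 0.0012
  node-f: 0.155 × 0.068 = 0.01054
  node-a: 0.09 × 0.08 = 0.0072
  node-d: 0.3575 × 0.1625 = 0.05809375
  node-c: 0.165 × 0.092 = 0.01518
Total = 0.10083875.
P(node-e | dropped) = 0.008625/0.10083875 ≈ 0.086
P(node-b | dropped) = 0.0012/0.10083875 ≈ 0.012
P(node-f | dropped) = 0.01054/0.10083875 ≈ 0.105
P(node-a | dropped) = 0.0072/0.10083875 ≈ 0.071
P(node-d | dropped) = 0.05809375/0.10083875 ≈ 0.576
P(node-c | dropped) = 0.01518/0.10083875 ≈ 0.151

node-e 0.086, node-b 0.012, node-f 0.105, node-a 0.071, node-d 0.576, node-c 0.151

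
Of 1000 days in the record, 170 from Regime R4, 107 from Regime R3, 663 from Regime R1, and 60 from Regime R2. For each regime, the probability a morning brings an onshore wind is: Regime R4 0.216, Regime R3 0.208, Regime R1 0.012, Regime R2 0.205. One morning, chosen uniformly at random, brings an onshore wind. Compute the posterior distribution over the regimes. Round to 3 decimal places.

Regime R4 0.463, Regime R3 0.281, Regime R1 0.100, Regime R2 0.155

Prior × likelihood for each hypothesis:
  Regime R4: 0.17 × 0.216 = 0.03672
  Regime R3: 0.107 × 0.208 = 0.022256
  Regime R1: 0.663 × 0.012 = 0.007956
  Regime R2: 0.06 × 0.205 = 0.0123
Sum = 0.079232.
P(Regime R4 | onshore) = 0.03672/0.079232 ≈ 0.463
P(Regime R3 | onshore) = 0.022256/0.079232 ≈ 0.281
P(Regime R1 | onshore) = 0.007956/0.079232 ≈ 0.100
P(Regime R2 | onshore) = 0.0123/0.079232 ≈ 0.155
(Check: 0.463+0.281+0.100+0.155 = 0.999.)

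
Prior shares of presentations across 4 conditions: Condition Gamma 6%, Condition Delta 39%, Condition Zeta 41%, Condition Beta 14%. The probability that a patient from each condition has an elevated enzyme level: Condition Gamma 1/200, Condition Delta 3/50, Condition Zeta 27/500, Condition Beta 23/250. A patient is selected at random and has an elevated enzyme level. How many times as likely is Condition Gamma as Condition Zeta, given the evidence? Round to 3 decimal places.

0.014

By Bayes' rule, posterior ∝ prior × likelihood:
  Condition Gamma: 0.06 × 0.005 = 0.0003
  Condition Delta: 0.39 × 0.06 = 0.0234
  Condition Zeta: 0.41 × 0.054 = 0.02214
  Condition Beta: 0.14 × 0.092 = 0.01288
Total = 0.05872.
The ratio is 0.0003 / 0.02214 (the normalizer cancels) = 0.014.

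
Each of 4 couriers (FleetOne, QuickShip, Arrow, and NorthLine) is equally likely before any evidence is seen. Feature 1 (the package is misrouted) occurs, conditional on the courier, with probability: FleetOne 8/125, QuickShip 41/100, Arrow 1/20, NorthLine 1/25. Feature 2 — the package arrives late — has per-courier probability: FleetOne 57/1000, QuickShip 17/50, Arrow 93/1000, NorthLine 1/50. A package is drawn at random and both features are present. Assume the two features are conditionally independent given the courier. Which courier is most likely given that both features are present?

QuickShip

With a uniform prior (1/4 each), posterior ∝ likelihood:
  FleetOne: 0.064 × 0.057 = 0.003648
  QuickShip: 0.41 × 0.34 = 0.1394
  Arrow: 0.05 × 0.093 = 0.00465
  NorthLine: 0.04 × 0.02 = 0.0008
Total = 0.148498.
Largest term belongs to QuickShip, so QuickShip is most probable.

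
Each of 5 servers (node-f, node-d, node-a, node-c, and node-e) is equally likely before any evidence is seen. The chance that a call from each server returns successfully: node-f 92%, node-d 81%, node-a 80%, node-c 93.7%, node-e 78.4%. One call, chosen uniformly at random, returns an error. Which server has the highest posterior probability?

node-e

Taking complements, P(error | each) = node-f 0.08, node-d 0.19, node-a 0.2, node-c 0.063, node-e 0.216.
Since the prior is uniform, the posterior is proportional to the likelihood:
  node-f: 0.08
  node-d: 0.19
  node-a: 0.2
  node-c: 0.063
  node-e: 0.216
Sum = 0.749.
Largest term belongs to node-e, so node-e is most probable.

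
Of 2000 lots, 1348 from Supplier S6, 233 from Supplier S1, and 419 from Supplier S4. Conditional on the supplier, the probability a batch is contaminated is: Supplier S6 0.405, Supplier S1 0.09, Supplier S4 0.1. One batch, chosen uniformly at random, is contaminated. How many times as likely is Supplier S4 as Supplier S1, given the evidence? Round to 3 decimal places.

1.998

Compute prior × likelihood for every hypothesis:
  Supplier S6: 0.674 × 0.405 = 0.27297
  Supplier S1: 0.1165 × 0.09 = 0.010485
  Supplier S4: 0.2095 × 0.1 = 0.02095
Total = 0.304405.
The ratio is 0.02095 / 0.010485 (the normalizer cancels) = 1.998.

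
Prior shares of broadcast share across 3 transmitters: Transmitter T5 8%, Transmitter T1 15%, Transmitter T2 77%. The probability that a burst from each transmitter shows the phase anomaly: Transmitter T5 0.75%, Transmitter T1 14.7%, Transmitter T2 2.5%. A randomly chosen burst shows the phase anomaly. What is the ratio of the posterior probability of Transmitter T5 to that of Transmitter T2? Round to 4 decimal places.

Prior × likelihood for each hypothesis:
  Transmitter T5: 0.08 × 0.0075 = 0.0006
  Transmitter T1: 0.15 × 0.147 = 0.02205
  Transmitter T2: 0.77 × 0.025 = 0.01925
Sum = 0.0419.
The ratio is 0.0006 / 0.01925 (the normalizer cancels) = 0.0312.

0.0312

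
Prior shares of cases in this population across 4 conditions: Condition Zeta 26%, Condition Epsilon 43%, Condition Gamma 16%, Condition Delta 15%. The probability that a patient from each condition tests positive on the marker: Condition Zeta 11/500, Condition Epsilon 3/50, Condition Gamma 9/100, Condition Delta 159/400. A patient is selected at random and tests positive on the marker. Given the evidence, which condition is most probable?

Condition Delta

Prior × likelihood for each hypothesis:
  Condition Zeta: 0.26 × 0.022 = 0.00572
  Condition Epsilon: 0.43 × 0.06 = 0.0258
  Condition Gamma: 0.16 × 0.09 = 0.0144
  Condition Delta: 0.15 × 0.3975 = 0.059625
Normalizing constant = 0.105545.
Largest term belongs to Condition Delta, so Condition Delta is most probable.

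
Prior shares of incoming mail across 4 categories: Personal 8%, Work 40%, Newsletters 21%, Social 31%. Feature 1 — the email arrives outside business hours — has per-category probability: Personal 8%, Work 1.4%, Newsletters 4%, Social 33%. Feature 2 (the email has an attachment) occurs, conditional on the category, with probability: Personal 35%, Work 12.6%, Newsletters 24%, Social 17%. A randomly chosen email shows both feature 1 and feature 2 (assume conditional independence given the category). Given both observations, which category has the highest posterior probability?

By Bayes' rule, posterior ∝ prior × likelihood:
  Personal: 0.08 × 0.08 × 0.35 = 0.00224
  Work: 0.4 × 0.014 × 0.126 = 0.0007056
  Newsletters: 0.21 × 0.04 × 0.24 = 0.002016
  Social: 0.31 × 0.33 × 0.17 = 0.017391
Sum = 0.0223526.
Largest term belongs to Social, so Social is most probable.

Social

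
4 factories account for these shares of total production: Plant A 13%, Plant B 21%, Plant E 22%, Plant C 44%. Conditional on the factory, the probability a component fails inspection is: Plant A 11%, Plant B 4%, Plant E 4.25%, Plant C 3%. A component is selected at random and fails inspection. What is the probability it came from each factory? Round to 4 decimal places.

Plant A 0.3160, Plant B 0.1856, Plant E 0.2066, Plant C 0.2917

Prior × likelihood for each hypothesis:
  Plant A: 0.13 × 0.11 = 0.0143
  Plant B: 0.21 × 0.04 = 0.0084
  Plant E: 0.22 × 0.0425 = 0.00935
  Plant C: 0.44 × 0.03 = 0.0132
Sum = 0.04525.
P(Plant A | nonconforming) = 0.0143/0.04525 ≈ 0.3160
P(Plant B | nonconforming) = 0.0084/0.04525 ≈ 0.1856
P(Plant E | nonconforming) = 0.00935/0.04525 ≈ 0.2066
P(Plant C | nonconforming) = 0.0132/0.04525 ≈ 0.2917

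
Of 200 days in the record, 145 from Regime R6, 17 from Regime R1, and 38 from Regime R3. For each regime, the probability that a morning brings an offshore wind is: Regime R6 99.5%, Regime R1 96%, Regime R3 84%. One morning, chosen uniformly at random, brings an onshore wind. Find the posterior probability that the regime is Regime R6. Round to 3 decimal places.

Taking complements, P(onshore | each) = Regime R6 0.005, Regime R1 0.04, Regime R3 0.16.
Compute prior × likelihood for every hypothesis:
  Regime R6: 0.725 × 0.005 = 0.003625
  Regime R1: 0.085 × 0.04 = 0.0034
  Regime R3: 0.19 × 0.16 = 0.0304
Sum = 0.037425.
P(Regime R6 | evidence) = 0.003625 / 0.037425 ≈ 0.097.

0.097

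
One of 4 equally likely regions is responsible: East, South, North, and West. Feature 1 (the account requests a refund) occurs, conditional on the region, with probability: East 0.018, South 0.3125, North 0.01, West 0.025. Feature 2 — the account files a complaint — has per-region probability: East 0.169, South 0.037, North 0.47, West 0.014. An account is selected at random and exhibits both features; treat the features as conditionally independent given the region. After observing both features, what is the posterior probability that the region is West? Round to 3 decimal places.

0.018

Since the prior is uniform, the posterior is proportional to the likelihood:
  East: 0.018 × 0.169 = 0.003042
  South: 0.3125 × 0.037 = 0.0115625
  North: 0.01 × 0.47 = 0.0047
  West: 0.025 × 0.014 = 0.00035
Total = 0.0196545.
P(West | evidence) = 0.00035 / 0.0196545 ≈ 0.018.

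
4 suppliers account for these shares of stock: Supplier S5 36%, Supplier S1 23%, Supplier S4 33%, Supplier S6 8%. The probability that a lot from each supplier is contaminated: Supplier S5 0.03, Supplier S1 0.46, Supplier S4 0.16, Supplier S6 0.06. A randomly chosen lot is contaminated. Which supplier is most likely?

Compute prior × likelihood for every hypothesis:
  Supplier S5: 0.36 × 0.03 = 0.0108
  Supplier S1: 0.23 × 0.46 = 0.1058
  Supplier S4: 0.33 × 0.16 = 0.0528
  Supplier S6: 0.08 × 0.06 = 0.0048
Normalizing constant = 0.1742.
Largest term belongs to Supplier S1, so Supplier S1 is most probable.

Supplier S1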